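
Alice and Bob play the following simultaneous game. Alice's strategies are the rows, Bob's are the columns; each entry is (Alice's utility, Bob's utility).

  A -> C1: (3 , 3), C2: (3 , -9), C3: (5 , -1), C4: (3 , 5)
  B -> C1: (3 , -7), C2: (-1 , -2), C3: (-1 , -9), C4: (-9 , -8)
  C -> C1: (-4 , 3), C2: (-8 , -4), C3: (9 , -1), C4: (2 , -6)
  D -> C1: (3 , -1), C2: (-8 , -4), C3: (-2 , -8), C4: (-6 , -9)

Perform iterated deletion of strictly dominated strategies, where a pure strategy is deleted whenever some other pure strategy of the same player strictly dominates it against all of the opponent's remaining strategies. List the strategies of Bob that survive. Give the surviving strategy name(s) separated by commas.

C1, C2, C4

For Bob, C1 strictly dominates C3 on the remaining rows (A: 3>-1, B: -7>-9, C: 3>-1, D: -1>-8); eliminate C3.
For Alice, A strictly dominates C on the remaining columns (C1: 3>-4, C2: 3>-8, C4: 3>2); eliminate C.
Among the remaining strategies, none is strictly dominated by another pure strategy of the same player, so the elimination stops.
Surviving strategies — Alice: {A, B, D}; Bob: {C1, C2, C4}.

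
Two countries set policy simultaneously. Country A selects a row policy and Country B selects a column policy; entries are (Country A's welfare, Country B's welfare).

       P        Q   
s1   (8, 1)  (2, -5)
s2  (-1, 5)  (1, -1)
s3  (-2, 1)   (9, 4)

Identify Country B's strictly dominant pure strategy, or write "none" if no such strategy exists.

none

P fails to dominate Q at s3 (1<4).
Q fails to dominate P at s1 (-5<1).
No single strategy dominates all the others.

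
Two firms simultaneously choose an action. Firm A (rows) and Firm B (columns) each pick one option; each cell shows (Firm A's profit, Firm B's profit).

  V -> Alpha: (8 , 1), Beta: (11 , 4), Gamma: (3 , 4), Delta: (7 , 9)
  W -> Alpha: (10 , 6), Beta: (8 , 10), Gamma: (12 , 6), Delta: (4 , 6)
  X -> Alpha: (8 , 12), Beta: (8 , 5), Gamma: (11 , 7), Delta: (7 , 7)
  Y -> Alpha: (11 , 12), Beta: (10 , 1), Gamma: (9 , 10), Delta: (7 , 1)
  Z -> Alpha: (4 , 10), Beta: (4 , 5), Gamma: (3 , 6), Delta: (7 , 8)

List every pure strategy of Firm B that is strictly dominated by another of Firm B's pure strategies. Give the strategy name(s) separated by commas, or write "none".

Nothing dominates Alpha: Beta at X (12>5); Gamma at W (6=6); Delta at W (6=6).
Beta is not dominated — it holds its own against Alpha at V (4>1); Gamma at V (4=4); Delta at W (10>6).
Nothing dominates Gamma: Alpha at V (4>1); Beta at V (4=4); Delta at W (6=6).
Delta is not dominated — it holds its own against Alpha at V (9>1); Beta at V (9>4); Gamma at V (9>4).

none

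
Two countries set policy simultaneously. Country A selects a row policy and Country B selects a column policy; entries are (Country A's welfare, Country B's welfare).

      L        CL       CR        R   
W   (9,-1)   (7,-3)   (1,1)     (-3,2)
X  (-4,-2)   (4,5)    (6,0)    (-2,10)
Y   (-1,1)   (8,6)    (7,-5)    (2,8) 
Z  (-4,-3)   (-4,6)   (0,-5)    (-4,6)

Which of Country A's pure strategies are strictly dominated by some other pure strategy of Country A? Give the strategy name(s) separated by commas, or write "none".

X, Z

Nothing dominates W: X at L (9>-4); Y at L (9>-1); Z at L (9>-4).
X: dominated, since Y does at least as well everywhere (L: -1>-4, CL: 8>4, CR: 7>6, R: 2>-2).
Nothing dominates Y: W at CL (8>7); X at L (-1>-4); Z at L (-1>-4).
W strictly dominates Z — L: 9>-4, CL: 7>-4, CR: 1>0, R: -3>-4.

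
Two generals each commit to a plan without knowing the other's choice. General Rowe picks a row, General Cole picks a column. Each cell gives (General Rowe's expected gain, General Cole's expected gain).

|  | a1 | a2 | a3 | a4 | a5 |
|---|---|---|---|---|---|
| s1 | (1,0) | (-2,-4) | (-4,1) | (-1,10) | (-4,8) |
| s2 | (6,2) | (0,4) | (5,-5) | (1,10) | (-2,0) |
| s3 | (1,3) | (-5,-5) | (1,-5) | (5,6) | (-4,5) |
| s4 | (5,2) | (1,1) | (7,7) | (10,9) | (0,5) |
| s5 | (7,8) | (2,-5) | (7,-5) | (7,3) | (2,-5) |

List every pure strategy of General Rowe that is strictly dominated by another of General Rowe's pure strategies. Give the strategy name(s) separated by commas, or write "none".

s1, s2, s3

s1 is strictly dominated by s2 (a1: 6>1, a2: 0>-2, a3: 5>-4, a4: 1>-1, a5: -2>-4).
s2: dominated, since s5 does at least as well everywhere (a1: 7>6, a2: 2>0, a3: 7>5, a4: 7>1, a5: 2>-2).
s3: dominated, since s4 does at least as well everywhere (a1: 5>1, a2: 1>-5, a3: 7>1, a4: 10>5, a5: 0>-4).
s4: no other strategy beats it everywhere (s1 at a1 (5>1); s2 at a2 (1>0); s3 at a1 (5>1); s5 at a3 (7=7)).
Nothing dominates s5: s1 at a1 (7>1); s2 at a1 (7>6); s3 at a1 (7>1); s4 at a1 (7>5).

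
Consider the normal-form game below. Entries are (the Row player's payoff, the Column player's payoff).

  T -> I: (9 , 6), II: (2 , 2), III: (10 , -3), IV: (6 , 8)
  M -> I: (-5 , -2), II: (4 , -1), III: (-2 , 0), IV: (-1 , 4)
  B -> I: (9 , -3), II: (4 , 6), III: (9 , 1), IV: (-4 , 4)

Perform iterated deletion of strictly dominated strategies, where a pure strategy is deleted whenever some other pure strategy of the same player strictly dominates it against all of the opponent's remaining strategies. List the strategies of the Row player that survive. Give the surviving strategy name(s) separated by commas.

The Column player's strategy I is strictly dominated by IV (T: 8>6, M: 4>-2, B: 4>-3) and is removed.
Column III is eliminated: IV beats it against every remaining row (T: 8>-3, M: 4>0, B: 4>1).
Among the remaining strategies, none is strictly dominated by another pure strategy of the same player, so the elimination stops.
Surviving strategies — the Row player: {T, M, B}; the Column player: {II, IV}.

T, M, B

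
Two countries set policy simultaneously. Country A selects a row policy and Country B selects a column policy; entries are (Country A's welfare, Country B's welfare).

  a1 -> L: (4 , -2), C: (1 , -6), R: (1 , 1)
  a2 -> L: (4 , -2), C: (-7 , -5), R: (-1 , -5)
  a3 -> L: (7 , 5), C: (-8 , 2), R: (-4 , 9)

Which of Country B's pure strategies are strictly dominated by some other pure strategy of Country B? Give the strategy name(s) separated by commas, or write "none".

L: no other strategy beats it everywhere (C at a1 (-2>-6); R at a2 (-2>-5)).
C is strictly dominated by L (a1: -2>-6, a2: -2>-5, a3: 5>2).
R is not dominated — it holds its own against L at a1 (1>-2); C at a1 (1>-6).

C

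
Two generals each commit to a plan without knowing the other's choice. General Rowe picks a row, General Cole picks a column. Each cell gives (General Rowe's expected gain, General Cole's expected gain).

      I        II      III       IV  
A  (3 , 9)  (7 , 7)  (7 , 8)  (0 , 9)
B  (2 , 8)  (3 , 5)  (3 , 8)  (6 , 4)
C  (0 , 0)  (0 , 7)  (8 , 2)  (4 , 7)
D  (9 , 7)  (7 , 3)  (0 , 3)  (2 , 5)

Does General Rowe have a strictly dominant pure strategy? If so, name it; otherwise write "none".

none

A fails to dominate B at IV (0<6).
B fails to dominate A at I (2<3).
C fails to dominate A at I (0<3).
D fails to dominate A at II (7=7).
No single strategy dominates all the others.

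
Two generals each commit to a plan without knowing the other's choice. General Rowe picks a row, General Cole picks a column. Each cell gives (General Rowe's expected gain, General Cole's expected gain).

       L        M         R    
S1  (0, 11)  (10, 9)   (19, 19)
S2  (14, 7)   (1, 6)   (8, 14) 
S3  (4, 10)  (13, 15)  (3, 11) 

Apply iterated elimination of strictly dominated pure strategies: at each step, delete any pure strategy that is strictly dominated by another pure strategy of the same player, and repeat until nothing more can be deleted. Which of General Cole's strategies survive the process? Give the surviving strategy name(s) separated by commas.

M, R

For General Cole, R strictly dominates L on the remaining rows (S1: 19>11, S2: 14>7, S3: 11>10); eliminate L.
General Rowe's strategy S2 is strictly dominated by S1 (M: 10>1, R: 19>8) and is removed.
Among the remaining strategies, none is strictly dominated by another pure strategy of the same player, so the elimination stops.
Surviving strategies — General Rowe: {S1, S3}; General Cole: {M, R}.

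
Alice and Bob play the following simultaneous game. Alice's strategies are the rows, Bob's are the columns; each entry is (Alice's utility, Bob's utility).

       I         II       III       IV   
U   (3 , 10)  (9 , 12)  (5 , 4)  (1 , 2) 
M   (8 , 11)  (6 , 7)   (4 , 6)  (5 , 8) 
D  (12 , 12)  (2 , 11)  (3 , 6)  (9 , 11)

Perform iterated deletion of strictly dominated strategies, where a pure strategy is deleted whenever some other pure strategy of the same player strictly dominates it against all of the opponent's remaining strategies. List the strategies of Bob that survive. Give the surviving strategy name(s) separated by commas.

I, II

Column III is eliminated: I beats it against every remaining row (U: 10>4, M: 11>6, D: 12>6).
Column IV is eliminated: I beats it against every remaining row (U: 10>2, M: 11>8, D: 12>11).
Among the remaining strategies, none is strictly dominated by another pure strategy of the same player, so the elimination stops.
Surviving strategies — Alice: {U, M, D}; Bob: {I, II}.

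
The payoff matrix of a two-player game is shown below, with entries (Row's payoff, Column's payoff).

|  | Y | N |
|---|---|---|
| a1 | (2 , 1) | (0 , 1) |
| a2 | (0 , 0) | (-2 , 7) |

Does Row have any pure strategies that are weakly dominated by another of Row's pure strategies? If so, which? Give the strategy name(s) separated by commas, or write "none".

a2

a1 is not dominated — it holds its own against a2 at Y (2>0).
a2: dominated, since a1 does at least as well everywhere (Y: 2>0, N: 0>-2).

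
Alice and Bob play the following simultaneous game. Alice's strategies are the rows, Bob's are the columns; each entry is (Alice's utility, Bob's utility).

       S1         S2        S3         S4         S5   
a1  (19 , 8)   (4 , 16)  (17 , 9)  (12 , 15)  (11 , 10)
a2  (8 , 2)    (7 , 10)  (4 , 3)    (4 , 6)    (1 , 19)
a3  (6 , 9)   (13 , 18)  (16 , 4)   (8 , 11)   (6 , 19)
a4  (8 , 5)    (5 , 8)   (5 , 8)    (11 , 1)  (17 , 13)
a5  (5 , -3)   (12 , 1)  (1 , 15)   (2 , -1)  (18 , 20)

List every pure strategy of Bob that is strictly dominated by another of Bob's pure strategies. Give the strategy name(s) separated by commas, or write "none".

S1: dominated, since S2 does at least as well everywhere (a1: 16>8, a2: 10>2, a3: 18>9, a4: 8>5, a5: 1>-3).
S2: no other strategy beats it everywhere (S1 at a1 (16>8); S3 at a1 (16>9); S4 at a1 (16>15); S5 at a1 (16>10)).
S3: dominated, since S5 does at least as well everywhere (a1: 10>9, a2: 19>3, a3: 19>4, a4: 13>8, a5: 20>15).
S4 is strictly dominated by S2 (a1: 16>15, a2: 10>6, a3: 18>11, a4: 8>1, a5: 1>-1).
Nothing dominates S5: S1 at a1 (10>8); S2 at a2 (19>10); S3 at a1 (10>9); S4 at a2 (19>6).

S1, S3, S4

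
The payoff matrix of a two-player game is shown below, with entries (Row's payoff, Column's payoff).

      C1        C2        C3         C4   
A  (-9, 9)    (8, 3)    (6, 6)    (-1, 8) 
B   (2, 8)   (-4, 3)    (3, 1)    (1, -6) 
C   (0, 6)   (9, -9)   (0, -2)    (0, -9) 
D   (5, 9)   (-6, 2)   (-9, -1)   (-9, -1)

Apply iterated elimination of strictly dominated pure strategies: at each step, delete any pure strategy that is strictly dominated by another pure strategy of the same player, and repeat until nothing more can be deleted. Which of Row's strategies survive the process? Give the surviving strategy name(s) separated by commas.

Column C2 is eliminated: C1 beats it against every remaining row (A: 9>3, B: 8>3, C: 6>-9, D: 9>2).
Row C is eliminated: B beats it against every remaining column (C1: 2>0, C3: 3>0, C4: 1>0).
For Column, C1 strictly dominates C3 on the remaining rows (A: 9>6, B: 8>1, D: 9>-1); eliminate C3.
Row's strategy A is strictly dominated by B (C1: 2>-9, C4: 1>-1) and is removed.
Column C4 is eliminated: C1 beats it against every remaining row (B: 8>-6, D: 9>-1).
Row B is eliminated: D beats it against every remaining column (C1: 5>2).
Among the remaining strategies, none is strictly dominated by another pure strategy of the same player, so the elimination stops.
Surviving strategies — Row: {D}; Column: {C1}.

D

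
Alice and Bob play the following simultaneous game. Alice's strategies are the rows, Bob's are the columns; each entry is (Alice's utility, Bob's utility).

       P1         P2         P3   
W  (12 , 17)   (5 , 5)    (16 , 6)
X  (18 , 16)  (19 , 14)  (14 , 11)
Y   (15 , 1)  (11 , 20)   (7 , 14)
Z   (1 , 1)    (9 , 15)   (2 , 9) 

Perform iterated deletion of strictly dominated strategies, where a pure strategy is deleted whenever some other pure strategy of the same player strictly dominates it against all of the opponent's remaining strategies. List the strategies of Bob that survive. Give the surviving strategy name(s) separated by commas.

P1

Row Y is eliminated: X beats it against every remaining column (P1: 18>15, P2: 19>11, P3: 14>7).
Row Z is eliminated: X beats it against every remaining column (P1: 18>1, P2: 19>9, P3: 14>2).
Column P2 is eliminated: P1 beats it against every remaining row (W: 17>5, X: 16>14).
For Bob, P1 strictly dominates P3 on the remaining rows (W: 17>6, X: 16>11); eliminate P3.
Alice's strategy W is strictly dominated by X (P1: 18>12) and is removed.
Among the remaining strategies, none is strictly dominated by another pure strategy of the same player, so the elimination stops.
Surviving strategies — Alice: {X}; Bob: {P1}.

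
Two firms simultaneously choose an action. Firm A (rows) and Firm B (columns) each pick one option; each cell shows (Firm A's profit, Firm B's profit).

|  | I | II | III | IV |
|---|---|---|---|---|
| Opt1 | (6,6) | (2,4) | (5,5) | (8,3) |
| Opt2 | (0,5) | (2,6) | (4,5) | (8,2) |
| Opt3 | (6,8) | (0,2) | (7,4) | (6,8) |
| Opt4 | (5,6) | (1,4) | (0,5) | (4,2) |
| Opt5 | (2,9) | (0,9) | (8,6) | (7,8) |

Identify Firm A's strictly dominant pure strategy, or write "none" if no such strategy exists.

none

Opt1 fails to dominate Opt2 at II (2=2).
Opt2 fails to dominate Opt1 at I (0<6).
Opt3 fails to dominate Opt1 at I (6=6).
Opt4 fails to dominate Opt1 at I (5<6).
Opt5 fails to dominate Opt1 at I (2<6).
No single strategy dominates all the others.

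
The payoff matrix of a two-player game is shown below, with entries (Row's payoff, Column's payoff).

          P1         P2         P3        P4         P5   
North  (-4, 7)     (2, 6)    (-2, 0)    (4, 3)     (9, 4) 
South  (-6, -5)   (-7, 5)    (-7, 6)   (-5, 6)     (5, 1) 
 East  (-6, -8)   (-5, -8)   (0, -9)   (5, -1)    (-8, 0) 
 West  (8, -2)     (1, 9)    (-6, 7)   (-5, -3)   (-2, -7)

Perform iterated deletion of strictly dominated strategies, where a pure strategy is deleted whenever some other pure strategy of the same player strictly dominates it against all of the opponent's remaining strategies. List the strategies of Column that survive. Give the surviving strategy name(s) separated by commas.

P1, P2, P4, P5

Row's strategy South is strictly dominated by North (P1: -4>-6, P2: 2>-7, P3: -2>-7, P4: 4>-5, P5: 9>5) and is removed.
Column P3 is eliminated: P2 beats it against every remaining row (North: 6>0, East: -8>-9, West: 9>7).
Among the remaining strategies, none is strictly dominated by another pure strategy of the same player, so the elimination stops.
Surviving strategies — Row: {North, East, West}; Column: {P1, P2, P4, P5}.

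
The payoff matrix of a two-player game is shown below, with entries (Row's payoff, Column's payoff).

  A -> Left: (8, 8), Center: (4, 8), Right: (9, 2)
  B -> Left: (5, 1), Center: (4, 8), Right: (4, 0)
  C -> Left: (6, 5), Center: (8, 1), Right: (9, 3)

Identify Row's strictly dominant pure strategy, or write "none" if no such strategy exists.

none

A fails to dominate B at Center (4=4).
B fails to dominate A at Left (5<8).
C fails to dominate A at Left (6<8).
No single strategy dominates all the others.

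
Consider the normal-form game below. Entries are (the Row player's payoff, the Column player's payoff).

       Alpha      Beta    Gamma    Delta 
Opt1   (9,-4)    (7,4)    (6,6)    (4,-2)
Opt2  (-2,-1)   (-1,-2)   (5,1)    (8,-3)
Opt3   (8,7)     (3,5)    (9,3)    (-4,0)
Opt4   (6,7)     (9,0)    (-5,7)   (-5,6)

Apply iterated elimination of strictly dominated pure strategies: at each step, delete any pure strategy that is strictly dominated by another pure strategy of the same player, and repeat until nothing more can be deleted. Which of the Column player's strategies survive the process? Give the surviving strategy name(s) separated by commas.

Alpha, Beta, Gamma

The Column player's strategy Delta is strictly dominated by Gamma (Opt1: 6>-2, Opt2: 1>-3, Opt3: 3>0, Opt4: 7>6) and is removed.
For the Row player, Opt1 strictly dominates Opt2 on the remaining columns (Alpha: 9>-2, Beta: 7>-1, Gamma: 6>5); eliminate Opt2.
Among the remaining strategies, none is strictly dominated by another pure strategy of the same player, so the elimination stops.
Surviving strategies — the Row player: {Opt1, Opt3, Opt4}; the Column player: {Alpha, Beta, Gamma}.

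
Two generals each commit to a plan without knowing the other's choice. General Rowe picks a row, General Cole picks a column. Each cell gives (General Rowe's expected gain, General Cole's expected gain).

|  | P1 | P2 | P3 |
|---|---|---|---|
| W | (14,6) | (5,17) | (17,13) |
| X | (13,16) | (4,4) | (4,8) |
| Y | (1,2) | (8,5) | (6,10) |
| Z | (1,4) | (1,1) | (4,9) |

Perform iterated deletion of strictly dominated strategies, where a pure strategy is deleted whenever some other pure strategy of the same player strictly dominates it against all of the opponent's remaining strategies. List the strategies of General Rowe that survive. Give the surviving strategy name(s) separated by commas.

W, Y

Row X is eliminated: W beats it against every remaining column (P1: 14>13, P2: 5>4, P3: 17>4).
General Rowe's strategy Z is strictly dominated by W (P1: 14>1, P2: 5>1, P3: 17>4) and is removed.
For General Cole, P2 strictly dominates P1 on the remaining rows (W: 17>6, Y: 5>2); eliminate P1.
Among the remaining strategies, none is strictly dominated by another pure strategy of the same player, so the elimination stops.
Surviving strategies — General Rowe: {W, Y}; General Cole: {P2, P3}.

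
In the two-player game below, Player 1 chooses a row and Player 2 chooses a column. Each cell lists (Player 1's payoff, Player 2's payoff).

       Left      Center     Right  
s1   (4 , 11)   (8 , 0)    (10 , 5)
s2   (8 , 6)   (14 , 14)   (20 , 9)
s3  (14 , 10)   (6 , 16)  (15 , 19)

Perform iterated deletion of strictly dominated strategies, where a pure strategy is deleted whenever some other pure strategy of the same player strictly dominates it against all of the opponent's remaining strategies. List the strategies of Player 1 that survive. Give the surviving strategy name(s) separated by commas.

s2

For Player 1, s2 strictly dominates s1 on the remaining columns (Left: 8>4, Center: 14>8, Right: 20>10); eliminate s1.
Player 2's strategy Left is strictly dominated by Center (s2: 14>6, s3: 16>10) and is removed.
Player 1's strategy s3 is strictly dominated by s2 (Center: 14>6, Right: 20>15) and is removed.
Player 2's strategy Right is strictly dominated by Center (s2: 14>9) and is removed.
Among the remaining strategies, none is strictly dominated by another pure strategy of the same player, so the elimination stops.
Surviving strategies — Player 1: {s2}; Player 2: {Center}.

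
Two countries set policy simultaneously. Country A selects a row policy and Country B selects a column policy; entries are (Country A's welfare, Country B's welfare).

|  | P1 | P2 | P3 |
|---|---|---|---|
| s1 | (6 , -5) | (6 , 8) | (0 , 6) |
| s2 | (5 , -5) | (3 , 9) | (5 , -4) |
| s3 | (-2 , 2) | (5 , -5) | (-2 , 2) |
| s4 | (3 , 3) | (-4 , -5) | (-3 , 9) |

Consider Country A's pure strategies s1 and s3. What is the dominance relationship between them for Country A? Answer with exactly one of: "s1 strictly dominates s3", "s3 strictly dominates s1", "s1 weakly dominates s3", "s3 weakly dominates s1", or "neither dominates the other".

s1's payoffs vs s3's, by Country B's action — P1: 6>-2, P2: 6>5, P3: 0>-2.
s1 gives a strictly higher payoff against each choice by Country B, so s1 strictly dominates s3.

s1 strictly dominates s3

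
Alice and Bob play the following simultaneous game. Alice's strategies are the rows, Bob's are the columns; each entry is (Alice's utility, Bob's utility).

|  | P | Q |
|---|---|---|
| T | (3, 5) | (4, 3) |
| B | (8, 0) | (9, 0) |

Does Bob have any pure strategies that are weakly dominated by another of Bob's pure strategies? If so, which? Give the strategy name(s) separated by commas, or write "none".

P is not dominated — it holds its own against Q at T (5>3).
Q: dominated, since P does at least as well everywhere (T: 5>3, B: 0=0).

Q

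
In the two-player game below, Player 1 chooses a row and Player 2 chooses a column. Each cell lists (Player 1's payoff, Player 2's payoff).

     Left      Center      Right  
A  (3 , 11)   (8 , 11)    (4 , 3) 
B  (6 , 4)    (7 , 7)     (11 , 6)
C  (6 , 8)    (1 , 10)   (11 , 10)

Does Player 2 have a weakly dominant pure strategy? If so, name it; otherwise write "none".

Center vs Left: A: 11=11, B: 7>4, C: 10>8.
Center vs Right: A: 11>3, B: 7>6, C: 10=10.
Center is at least as good as every other strategy against every opponent action, so it is weakly dominant.

Center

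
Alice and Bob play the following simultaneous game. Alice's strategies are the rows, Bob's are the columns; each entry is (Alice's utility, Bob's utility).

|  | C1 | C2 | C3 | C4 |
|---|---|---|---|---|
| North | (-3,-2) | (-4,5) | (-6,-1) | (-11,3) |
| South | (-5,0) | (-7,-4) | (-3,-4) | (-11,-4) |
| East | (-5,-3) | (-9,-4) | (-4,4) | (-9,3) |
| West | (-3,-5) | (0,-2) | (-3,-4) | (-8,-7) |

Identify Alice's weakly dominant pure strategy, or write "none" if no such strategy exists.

West vs North: C1: -3=-3, C2: 0>-4, C3: -3>-6, C4: -8>-11.
West vs South: C1: -3>-5, C2: 0>-7, C3: -3=-3, C4: -8>-11.
West vs East: C1: -3>-5, C2: 0>-9, C3: -3>-4, C4: -8>-9.
West is at least as good as every other strategy against every opponent action, so it is weakly dominant.

West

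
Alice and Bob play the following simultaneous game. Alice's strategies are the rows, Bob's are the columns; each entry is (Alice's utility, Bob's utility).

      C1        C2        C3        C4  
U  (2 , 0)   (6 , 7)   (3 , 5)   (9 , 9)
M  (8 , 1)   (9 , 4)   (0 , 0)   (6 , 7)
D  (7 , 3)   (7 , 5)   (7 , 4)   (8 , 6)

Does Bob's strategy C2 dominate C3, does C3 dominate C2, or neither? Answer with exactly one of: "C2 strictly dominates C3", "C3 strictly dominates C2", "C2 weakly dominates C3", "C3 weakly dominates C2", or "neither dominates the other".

C2 strictly dominates C3

C2's payoffs vs C3's, by Alice's action — U: 7>5, M: 4>0, D: 5>4.
Every comparison favours C2, so C2 strictly dominates C3.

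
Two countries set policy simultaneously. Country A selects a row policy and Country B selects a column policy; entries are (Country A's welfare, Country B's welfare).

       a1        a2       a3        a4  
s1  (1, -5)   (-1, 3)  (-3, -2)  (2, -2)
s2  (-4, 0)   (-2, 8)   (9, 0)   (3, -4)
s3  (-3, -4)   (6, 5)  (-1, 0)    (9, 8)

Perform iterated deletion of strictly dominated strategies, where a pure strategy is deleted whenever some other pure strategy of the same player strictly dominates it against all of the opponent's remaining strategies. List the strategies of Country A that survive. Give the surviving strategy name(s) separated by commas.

For Country B, a2 strictly dominates a1 on the remaining rows (s1: 3>-5, s2: 8>0, s3: 5>-4); eliminate a1.
Row s1 is eliminated: s3 beats it against every remaining column (a2: 6>-1, a3: -1>-3, a4: 9>2).
Country B's strategy a3 is strictly dominated by a2 (s2: 8>0, s3: 5>0) and is removed.
Country A's strategy s2 is strictly dominated by s3 (a2: 6>-2, a4: 9>3) and is removed.
Column a2 is eliminated: a4 beats it against every remaining row (s3: 8>5).
Among the remaining strategies, none is strictly dominated by another pure strategy of the same player, so the elimination stops.
Surviving strategies — Country A: {s3}; Country B: {a4}.

s3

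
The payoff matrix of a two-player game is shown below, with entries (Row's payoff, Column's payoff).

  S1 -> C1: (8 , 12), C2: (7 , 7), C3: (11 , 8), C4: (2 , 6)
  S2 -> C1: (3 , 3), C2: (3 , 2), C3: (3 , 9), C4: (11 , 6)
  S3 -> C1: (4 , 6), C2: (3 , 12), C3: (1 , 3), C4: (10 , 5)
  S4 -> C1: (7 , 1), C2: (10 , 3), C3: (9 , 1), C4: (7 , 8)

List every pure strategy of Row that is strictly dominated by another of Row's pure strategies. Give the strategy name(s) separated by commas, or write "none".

S1: no other strategy beats it everywhere (S2 at C1 (8>3); S3 at C1 (8>4); S4 at C1 (8>7)).
S2: no other strategy beats it everywhere (S1 at C4 (11>2); S3 at C2 (3=3); S4 at C4 (11>7)).
S3 is not dominated — it holds its own against S1 at C4 (10>2); S2 at C1 (4>3); S4 at C4 (10>7).
Nothing dominates S4: S1 at C2 (10>7); S2 at C1 (7>3); S3 at C1 (7>4).

none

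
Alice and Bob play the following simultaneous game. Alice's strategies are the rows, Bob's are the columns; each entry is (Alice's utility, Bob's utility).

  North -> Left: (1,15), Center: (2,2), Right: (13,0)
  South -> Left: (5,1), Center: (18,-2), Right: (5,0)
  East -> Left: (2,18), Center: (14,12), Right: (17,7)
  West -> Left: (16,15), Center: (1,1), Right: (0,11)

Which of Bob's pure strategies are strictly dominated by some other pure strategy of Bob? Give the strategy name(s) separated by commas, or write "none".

Center, Right

Nothing dominates Left: Center at North (15>2); Right at North (15>0).
Center: dominated, since Left does at least as well everywhere (North: 15>2, South: 1>-2, East: 18>12, West: 15>1).
Right is strictly dominated by Left (North: 15>0, South: 1>0, East: 18>7, West: 15>11).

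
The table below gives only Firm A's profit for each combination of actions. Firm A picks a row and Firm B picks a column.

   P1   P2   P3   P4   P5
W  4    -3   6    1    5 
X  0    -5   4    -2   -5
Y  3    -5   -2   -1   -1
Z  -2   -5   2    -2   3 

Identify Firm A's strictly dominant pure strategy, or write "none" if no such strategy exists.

W

W vs X: P1: 4>0, P2: -3>-5, P3: 6>4, P4: 1>-2, P5: 5>-5.
W vs Y: P1: 4>3, P2: -3>-5, P3: 6>-2, P4: 1>-1, P5: 5>-1.
W vs Z: P1: 4>-2, P2: -3>-5, P3: 6>2, P4: 1>-2, P5: 5>3.
W strictly beats every other strategy against every opponent action, so it is strictly dominant.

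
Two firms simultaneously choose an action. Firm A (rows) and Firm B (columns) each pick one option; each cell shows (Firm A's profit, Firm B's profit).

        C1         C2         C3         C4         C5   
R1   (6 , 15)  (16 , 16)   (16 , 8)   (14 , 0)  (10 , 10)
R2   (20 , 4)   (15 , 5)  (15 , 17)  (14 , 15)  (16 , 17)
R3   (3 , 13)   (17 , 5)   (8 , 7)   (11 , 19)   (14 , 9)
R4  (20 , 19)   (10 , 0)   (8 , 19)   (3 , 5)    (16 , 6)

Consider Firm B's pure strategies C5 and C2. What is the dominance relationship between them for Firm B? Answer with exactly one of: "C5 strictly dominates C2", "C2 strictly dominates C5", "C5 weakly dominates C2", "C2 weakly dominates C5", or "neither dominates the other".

Compare C5 to C2 across each choice by Firm A: R1: 10<16, R2: 17>5, R3: 9>5, R4: 6>0.
C5 does better at R2, R3, R4 but worse at R1; neither strategy dominates the other.

neither dominates the other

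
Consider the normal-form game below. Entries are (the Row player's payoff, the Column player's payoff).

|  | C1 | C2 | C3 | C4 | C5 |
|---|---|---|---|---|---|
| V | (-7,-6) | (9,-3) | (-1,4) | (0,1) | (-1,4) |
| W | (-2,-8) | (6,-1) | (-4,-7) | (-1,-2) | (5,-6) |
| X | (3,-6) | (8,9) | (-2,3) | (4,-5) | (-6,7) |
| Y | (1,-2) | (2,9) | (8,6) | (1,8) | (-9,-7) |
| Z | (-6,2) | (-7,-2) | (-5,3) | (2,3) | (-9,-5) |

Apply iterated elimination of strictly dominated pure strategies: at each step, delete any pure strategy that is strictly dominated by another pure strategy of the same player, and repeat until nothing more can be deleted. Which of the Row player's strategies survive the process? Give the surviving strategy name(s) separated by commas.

V, W, X, Y

Row Z is eliminated: X beats it against every remaining column (C1: 3>-6, C2: 8>-7, C3: -2>-5, C4: 4>2, C5: -6>-9).
Column C1 is eliminated: C2 beats it against every remaining row (V: -3>-6, W: -1>-8, X: 9>-6, Y: 9>-2).
Among the remaining strategies, none is strictly dominated by another pure strategy of the same player, so the elimination stops.
Surviving strategies — the Row player: {V, W, X, Y}; the Column player: {C2, C3, C4, C5}.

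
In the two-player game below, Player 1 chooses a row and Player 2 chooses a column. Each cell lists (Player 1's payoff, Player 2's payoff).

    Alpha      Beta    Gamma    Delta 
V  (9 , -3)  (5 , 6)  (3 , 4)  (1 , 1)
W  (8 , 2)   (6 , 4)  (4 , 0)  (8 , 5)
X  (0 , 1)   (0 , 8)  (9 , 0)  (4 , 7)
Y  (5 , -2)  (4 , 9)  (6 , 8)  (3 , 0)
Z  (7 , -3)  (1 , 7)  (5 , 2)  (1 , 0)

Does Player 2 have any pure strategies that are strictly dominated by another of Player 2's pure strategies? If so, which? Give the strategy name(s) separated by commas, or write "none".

Alpha, Gamma

Beta strictly dominates Alpha — V: 6>-3, W: 4>2, X: 8>1, Y: 9>-2, Z: 7>-3.
Beta is not dominated — it holds its own against Alpha at V (6>-3); Gamma at V (6>4); Delta at V (6>1).
Beta strictly dominates Gamma — V: 6>4, W: 4>0, X: 8>0, Y: 9>8, Z: 7>2.
Delta is not dominated — it holds its own against Alpha at V (1>-3); Beta at W (5>4); Gamma at W (5>0).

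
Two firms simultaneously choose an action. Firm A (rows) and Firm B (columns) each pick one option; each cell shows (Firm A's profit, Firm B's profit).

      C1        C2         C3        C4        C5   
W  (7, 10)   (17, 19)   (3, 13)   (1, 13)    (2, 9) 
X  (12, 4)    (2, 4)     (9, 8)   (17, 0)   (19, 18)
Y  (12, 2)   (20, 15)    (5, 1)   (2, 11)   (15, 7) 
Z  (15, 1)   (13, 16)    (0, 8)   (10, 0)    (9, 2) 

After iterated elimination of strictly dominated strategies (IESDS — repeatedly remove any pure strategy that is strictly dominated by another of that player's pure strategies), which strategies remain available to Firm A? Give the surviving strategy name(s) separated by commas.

Row W is eliminated: Y beats it against every remaining column (C1: 12>7, C2: 20>17, C3: 5>3, C4: 2>1, C5: 15>2).
For Firm B, C5 strictly dominates C1 on the remaining rows (X: 18>4, Y: 7>2, Z: 2>1); eliminate C1.
Firm B's strategy C4 is strictly dominated by C2 (X: 4>0, Y: 15>11, Z: 16>0) and is removed.
Row Z is eliminated: Y beats it against every remaining column (C2: 20>13, C3: 5>0, C5: 15>9).
Firm B's strategy C3 is strictly dominated by C5 (X: 18>8, Y: 7>1) and is removed.
Among the remaining strategies, none is strictly dominated by another pure strategy of the same player, so the elimination stops.
Surviving strategies — Firm A: {X, Y}; Firm B: {C2, C5}.

X, Y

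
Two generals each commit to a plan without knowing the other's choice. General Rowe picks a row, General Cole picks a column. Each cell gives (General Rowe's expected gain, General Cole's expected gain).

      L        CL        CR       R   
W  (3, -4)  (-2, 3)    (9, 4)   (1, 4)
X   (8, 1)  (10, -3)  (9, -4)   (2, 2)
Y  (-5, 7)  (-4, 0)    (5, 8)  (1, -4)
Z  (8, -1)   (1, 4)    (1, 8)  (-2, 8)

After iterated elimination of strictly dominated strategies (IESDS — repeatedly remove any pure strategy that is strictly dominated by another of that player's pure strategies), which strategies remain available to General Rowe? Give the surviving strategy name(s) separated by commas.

For General Rowe, X strictly dominates Y on the remaining columns (L: 8>-5, CL: 10>-4, CR: 9>5, R: 2>1); eliminate Y.
General Cole's strategy L is strictly dominated by R (W: 4>-4, X: 2>1, Z: 8>-1) and is removed.
For General Rowe, X strictly dominates Z on the remaining columns (CL: 10>1, CR: 9>1, R: 2>-2); eliminate Z.
Column CL is eliminated: R beats it against every remaining row (W: 4>3, X: 2>-3).
Among the remaining strategies, none is strictly dominated by another pure strategy of the same player, so the elimination stops.
Surviving strategies — General Rowe: {W, X}; General Cole: {CR, R}.

W, X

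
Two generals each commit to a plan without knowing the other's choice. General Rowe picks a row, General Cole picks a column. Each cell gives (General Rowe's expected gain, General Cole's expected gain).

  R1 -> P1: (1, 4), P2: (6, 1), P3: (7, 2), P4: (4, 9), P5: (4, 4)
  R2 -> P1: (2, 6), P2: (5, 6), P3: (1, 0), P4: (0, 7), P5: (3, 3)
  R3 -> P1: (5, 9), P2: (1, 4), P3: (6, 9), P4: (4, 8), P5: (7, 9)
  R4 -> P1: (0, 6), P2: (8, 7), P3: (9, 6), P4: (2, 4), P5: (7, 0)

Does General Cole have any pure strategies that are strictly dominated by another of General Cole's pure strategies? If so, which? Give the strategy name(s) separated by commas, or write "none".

none

P1: no other strategy beats it everywhere (P2 at R1 (4>1); P3 at R1 (4>2); P4 at R3 (9>8); P5 at R1 (4=4)).
P2 is not dominated — it holds its own against P1 at R2 (6=6); P3 at R2 (6>0); P4 at R4 (7>4); P5 at R2 (6>3).
Nothing dominates P3: P1 at R3 (9=9); P2 at R1 (2>1); P4 at R3 (9>8); P5 at R3 (9=9).
Nothing dominates P4: P1 at R1 (9>4); P2 at R1 (9>1); P3 at R1 (9>2); P5 at R1 (9>4).
Nothing dominates P5: P1 at R1 (4=4); P2 at R1 (4>1); P3 at R1 (4>2); P4 at R3 (9>8).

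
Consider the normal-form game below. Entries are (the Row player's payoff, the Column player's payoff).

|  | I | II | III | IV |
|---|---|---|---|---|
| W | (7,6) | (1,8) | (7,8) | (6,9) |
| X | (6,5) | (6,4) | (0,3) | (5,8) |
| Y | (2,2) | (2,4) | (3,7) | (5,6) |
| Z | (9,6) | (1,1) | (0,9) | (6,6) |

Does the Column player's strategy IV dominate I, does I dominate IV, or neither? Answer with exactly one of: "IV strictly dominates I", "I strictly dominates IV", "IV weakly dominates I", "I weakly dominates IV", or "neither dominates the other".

IV's payoffs vs I's, by the Row player's action — W: 9>6, X: 8>5, Y: 6>2, Z: 6=6.
IV is at least as good everywhere and strictly better somewhere (tied only at Z), so IV weakly but not strictly dominates I.

IV weakly dominates I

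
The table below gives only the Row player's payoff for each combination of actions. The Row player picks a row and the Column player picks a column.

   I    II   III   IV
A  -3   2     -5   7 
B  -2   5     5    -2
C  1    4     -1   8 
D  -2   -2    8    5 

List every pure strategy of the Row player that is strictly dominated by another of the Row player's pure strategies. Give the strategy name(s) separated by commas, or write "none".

A: dominated, since C does at least as well everywhere (I: 1>-3, II: 4>2, III: -1>-5, IV: 8>7).
B: no other strategy beats it everywhere (A at I (-2>-3); C at II (5>4); D at I (-2=-2)).
C is not dominated — it holds its own against A at I (1>-3); B at I (1>-2); D at I (1>-2).
Nothing dominates D: A at I (-2>-3); B at I (-2=-2); C at III (8>-1).

A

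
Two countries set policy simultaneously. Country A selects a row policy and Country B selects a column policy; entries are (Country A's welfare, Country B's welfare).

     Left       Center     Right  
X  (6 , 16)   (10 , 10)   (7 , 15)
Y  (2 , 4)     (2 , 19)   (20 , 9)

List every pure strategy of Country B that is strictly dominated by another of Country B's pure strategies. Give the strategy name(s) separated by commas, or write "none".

Nothing dominates Left: Center at X (16>10); Right at X (16>15).
Center: no other strategy beats it everywhere (Left at Y (19>4); Right at Y (19>9)).
Right is not dominated — it holds its own against Left at Y (9>4); Center at X (15>10).

none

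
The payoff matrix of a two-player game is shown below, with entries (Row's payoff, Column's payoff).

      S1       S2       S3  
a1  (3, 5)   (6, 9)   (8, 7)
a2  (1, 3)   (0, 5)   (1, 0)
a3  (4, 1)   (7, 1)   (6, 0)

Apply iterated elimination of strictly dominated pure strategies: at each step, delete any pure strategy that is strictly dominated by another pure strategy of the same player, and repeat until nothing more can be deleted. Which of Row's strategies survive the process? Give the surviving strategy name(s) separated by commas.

a3

For Row, a1 strictly dominates a2 on the remaining columns (S1: 3>1, S2: 6>0, S3: 8>1); eliminate a2.
For Column, S2 strictly dominates S3 on the remaining rows (a1: 9>7, a3: 1>0); eliminate S3.
Row's strategy a1 is strictly dominated by a3 (S1: 4>3, S2: 7>6) and is removed.
Among the remaining strategies, none is strictly dominated by another pure strategy of the same player, so the elimination stops.
Surviving strategies — Row: {a3}; Column: {S1, S2}.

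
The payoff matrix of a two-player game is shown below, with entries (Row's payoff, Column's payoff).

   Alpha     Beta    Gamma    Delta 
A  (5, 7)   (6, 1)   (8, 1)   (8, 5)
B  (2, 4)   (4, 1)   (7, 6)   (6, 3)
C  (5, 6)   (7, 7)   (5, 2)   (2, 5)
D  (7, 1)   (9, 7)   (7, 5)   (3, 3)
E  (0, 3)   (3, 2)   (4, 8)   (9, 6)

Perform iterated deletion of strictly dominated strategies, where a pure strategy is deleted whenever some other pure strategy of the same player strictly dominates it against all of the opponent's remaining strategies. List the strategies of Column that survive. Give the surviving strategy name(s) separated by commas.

Alpha, Beta, Gamma, Delta

Row B is eliminated: A beats it against every remaining column (Alpha: 5>2, Beta: 6>4, Gamma: 8>7, Delta: 8>6).
For Row, D strictly dominates C on the remaining columns (Alpha: 7>5, Beta: 9>7, Gamma: 7>5, Delta: 3>2); eliminate C.
Among the remaining strategies, none is strictly dominated by another pure strategy of the same player, so the elimination stops.
Surviving strategies — Row: {A, D, E}; Column: {Alpha, Beta, Gamma, Delta}.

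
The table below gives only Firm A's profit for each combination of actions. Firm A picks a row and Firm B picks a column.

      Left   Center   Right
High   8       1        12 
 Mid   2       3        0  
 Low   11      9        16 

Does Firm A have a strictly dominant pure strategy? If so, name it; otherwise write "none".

Low vs High: Left: 11>8, Center: 9>1, Right: 16>12.
Low vs Mid: Left: 11>2, Center: 9>3, Right: 16>0.
Low strictly beats every other strategy against every opponent action, so it is strictly dominant.

Low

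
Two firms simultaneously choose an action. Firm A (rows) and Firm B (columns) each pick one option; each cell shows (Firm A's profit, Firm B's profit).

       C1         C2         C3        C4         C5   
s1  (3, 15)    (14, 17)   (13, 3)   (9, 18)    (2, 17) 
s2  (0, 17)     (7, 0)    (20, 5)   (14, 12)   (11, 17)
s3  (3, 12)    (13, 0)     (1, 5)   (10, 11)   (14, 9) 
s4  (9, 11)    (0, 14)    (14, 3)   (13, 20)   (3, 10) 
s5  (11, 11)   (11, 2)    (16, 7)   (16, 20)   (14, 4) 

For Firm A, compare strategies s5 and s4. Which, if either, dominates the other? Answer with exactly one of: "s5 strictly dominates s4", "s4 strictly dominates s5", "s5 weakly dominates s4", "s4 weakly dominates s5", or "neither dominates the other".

s5's payoffs vs s4's, by Firm B's action — C1: 11>9, C2: 11>0, C3: 16>14, C4: 16>13, C5: 14>3.
s5 gives a strictly higher payoff against each opponent action, so s5 strictly dominates s4.

s5 strictly dominates s4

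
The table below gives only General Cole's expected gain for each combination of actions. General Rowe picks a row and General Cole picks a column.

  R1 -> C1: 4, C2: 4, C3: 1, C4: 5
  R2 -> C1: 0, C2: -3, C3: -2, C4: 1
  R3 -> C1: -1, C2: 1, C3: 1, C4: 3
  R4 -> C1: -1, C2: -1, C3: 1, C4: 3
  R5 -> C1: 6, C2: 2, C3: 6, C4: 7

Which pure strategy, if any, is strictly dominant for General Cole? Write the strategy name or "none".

C4 vs C1: R1: 5>4, R2: 1>0, R3: 3>-1, R4: 3>-1, R5: 7>6.
C4 vs C2: R1: 5>4, R2: 1>-3, R3: 3>1, R4: 3>-1, R5: 7>2.
C4 vs C3: R1: 5>1, R2: 1>-2, R3: 3>1, R4: 3>1, R5: 7>6.
C4 strictly beats every other strategy against every opponent action, so it is strictly dominant.

C4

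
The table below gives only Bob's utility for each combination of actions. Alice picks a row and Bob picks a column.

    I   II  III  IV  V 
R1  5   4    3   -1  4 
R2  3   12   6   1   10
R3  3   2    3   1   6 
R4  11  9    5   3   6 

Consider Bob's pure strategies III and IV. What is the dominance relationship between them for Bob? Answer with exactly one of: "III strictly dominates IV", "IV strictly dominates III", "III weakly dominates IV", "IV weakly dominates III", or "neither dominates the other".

Compare III to IV across each opponent action: R1: 3>-1, R2: 6>1, R3: 3>1, R4: 5>3.
Every comparison favours III, so III strictly dominates IV.

III strictly dominates IV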